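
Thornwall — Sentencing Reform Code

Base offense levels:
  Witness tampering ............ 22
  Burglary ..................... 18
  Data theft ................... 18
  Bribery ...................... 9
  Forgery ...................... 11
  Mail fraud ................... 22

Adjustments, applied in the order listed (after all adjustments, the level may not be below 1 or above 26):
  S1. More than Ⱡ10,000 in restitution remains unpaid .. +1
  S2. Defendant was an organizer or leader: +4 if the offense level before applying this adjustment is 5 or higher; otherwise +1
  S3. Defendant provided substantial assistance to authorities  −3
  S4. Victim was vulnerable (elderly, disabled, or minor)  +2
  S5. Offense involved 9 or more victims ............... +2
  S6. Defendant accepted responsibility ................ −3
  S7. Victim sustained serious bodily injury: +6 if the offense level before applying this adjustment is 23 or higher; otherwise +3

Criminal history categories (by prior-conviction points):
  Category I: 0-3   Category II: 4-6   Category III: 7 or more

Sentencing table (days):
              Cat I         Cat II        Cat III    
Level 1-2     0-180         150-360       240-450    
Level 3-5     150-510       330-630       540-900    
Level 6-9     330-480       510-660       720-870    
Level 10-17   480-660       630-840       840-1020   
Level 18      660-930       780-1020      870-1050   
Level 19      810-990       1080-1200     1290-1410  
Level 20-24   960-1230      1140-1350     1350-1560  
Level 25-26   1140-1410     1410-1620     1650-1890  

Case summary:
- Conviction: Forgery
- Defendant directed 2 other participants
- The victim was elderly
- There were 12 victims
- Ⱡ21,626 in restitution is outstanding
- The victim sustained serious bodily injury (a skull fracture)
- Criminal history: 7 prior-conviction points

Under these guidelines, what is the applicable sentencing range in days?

Base offense level for forgery: 11.
S1 applies: 11 + 1 = 12.
S2 applies (level before this adjustment is 12 ≥ 5, so +4): 12 + 4 = 16.
S3 does not apply.
S4 applies: 16 + 2 = 18.
S5 applies: 18 + 2 = 20.
S7 applies (level before this adjustment is 20 < 23, so +3): 20 + 3 = 23.
Final offense level: 23.
Criminal history: 7 prior points → Category III (7+).
Level 23 falls in the 20-24 band.
Grid: Level 20-24 × Category III = 1350-1560 days.

1350-1560 days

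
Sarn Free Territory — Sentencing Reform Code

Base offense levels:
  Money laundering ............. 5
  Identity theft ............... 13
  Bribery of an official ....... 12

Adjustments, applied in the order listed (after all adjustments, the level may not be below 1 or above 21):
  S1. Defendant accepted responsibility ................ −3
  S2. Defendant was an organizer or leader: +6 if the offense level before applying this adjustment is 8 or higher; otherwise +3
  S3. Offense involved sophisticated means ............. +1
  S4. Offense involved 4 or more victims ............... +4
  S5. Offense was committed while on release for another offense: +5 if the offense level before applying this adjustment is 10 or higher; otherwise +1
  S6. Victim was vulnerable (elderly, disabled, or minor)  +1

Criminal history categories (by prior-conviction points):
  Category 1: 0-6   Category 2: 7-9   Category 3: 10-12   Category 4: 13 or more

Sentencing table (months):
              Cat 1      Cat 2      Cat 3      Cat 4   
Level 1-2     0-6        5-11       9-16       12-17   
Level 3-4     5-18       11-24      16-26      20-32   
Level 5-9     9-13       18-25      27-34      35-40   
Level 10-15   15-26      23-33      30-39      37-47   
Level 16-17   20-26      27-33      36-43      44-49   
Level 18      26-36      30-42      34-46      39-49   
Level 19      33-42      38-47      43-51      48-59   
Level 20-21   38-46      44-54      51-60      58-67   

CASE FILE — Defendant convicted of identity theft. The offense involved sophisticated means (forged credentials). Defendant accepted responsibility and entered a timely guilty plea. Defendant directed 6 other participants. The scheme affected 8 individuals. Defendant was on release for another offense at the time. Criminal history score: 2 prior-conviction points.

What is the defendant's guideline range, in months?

38-46 months

Base offense level for identity theft: 13.
S1 applies: 13 − 3 = 10.
S2 applies (level before this adjustment is 10 ≥ 8, so +6): 10 + 6 = 16.
S3 applies: 16 + 1 = 17.
S4 applies: 17 + 4 = 21.
S5 applies (level before this adjustment is 21 ≥ 10, so +5): 21 + 5 = 26.
S6 does not apply.
Level 26 exceeds the maximum of 21; capped at 21.
Final offense level: 21.
Criminal history: 2 prior points → Category 1 (0-6).
Level 21 falls in the 20-21 band.
Grid: Level 20-21 × Category 1 = 38-46 months.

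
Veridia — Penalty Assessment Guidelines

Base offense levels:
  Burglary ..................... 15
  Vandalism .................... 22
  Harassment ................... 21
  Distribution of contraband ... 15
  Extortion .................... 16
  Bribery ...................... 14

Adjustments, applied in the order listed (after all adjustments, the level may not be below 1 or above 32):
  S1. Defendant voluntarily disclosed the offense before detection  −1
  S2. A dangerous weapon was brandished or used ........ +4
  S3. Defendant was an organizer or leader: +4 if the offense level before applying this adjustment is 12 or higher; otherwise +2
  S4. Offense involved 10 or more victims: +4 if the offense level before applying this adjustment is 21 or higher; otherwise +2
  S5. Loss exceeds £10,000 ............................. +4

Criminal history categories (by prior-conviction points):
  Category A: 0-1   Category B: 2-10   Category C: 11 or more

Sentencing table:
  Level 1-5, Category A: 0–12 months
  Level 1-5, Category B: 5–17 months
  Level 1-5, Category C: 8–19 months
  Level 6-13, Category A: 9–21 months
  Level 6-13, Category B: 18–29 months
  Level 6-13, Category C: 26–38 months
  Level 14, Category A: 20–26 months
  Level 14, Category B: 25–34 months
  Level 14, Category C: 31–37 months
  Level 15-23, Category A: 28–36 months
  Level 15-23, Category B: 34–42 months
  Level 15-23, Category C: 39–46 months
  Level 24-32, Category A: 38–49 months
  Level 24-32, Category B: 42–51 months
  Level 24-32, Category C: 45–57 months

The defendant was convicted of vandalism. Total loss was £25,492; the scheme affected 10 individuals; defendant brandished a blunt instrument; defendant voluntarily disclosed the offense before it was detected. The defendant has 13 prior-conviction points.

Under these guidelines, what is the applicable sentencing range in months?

Base offense level for vandalism: 22.
S1 applies: 22 − 1 = 21.
S2 applies: 21 + 4 = 25.
S4 applies (level before this adjustment is 25 ≥ 21, so +4): 25 + 4 = 29.
S5 applies: 29 + 4 = 33.
Level 33 exceeds the maximum of 32; capped at 32.
Final offense level: 32.
Criminal history: 13 prior points → Category C (11+).
Level 32 falls in the 24-32 band.
Grid: Level 24-32 × Category C = 45-57 months.

45-57 months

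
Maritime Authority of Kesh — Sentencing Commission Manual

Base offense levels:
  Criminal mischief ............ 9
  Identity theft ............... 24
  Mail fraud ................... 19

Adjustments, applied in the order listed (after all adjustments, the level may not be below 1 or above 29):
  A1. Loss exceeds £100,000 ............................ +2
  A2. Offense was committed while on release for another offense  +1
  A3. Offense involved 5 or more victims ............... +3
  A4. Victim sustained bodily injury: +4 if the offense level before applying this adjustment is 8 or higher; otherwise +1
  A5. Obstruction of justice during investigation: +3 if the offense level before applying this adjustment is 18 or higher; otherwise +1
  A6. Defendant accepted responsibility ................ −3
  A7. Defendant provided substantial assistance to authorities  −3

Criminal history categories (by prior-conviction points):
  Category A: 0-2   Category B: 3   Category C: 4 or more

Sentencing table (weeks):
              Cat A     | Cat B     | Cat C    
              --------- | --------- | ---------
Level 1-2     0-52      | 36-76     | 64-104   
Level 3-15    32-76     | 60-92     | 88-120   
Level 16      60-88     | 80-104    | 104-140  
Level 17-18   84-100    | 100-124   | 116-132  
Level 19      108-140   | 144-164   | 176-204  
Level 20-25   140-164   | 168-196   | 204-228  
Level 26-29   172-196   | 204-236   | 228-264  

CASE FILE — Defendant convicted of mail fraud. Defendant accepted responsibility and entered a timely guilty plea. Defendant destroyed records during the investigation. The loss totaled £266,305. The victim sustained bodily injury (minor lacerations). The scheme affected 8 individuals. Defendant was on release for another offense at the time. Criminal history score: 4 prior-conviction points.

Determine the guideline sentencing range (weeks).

228-264 weeks

Base offense level for mail fraud: 19.
A1 applies: 19 + 2 = 21.
A2 applies: 21 + 1 = 22.
A3 applies: 22 + 3 = 25.
A4 applies (level before this adjustment is 25 ≥ 8, so +4): 25 + 4 = 29.
A5 applies (level before this adjustment is 29 ≥ 18, so +3): 29 + 3 = 32.
A6 applies: 32 − 3 = 29.
A7 does not apply.
Final offense level: 29.
Criminal history: 4 prior points → Category C (4+).
Level 29 falls in the 26-29 band.
Grid: Level 26-29 × Category C = 228-264 weeks.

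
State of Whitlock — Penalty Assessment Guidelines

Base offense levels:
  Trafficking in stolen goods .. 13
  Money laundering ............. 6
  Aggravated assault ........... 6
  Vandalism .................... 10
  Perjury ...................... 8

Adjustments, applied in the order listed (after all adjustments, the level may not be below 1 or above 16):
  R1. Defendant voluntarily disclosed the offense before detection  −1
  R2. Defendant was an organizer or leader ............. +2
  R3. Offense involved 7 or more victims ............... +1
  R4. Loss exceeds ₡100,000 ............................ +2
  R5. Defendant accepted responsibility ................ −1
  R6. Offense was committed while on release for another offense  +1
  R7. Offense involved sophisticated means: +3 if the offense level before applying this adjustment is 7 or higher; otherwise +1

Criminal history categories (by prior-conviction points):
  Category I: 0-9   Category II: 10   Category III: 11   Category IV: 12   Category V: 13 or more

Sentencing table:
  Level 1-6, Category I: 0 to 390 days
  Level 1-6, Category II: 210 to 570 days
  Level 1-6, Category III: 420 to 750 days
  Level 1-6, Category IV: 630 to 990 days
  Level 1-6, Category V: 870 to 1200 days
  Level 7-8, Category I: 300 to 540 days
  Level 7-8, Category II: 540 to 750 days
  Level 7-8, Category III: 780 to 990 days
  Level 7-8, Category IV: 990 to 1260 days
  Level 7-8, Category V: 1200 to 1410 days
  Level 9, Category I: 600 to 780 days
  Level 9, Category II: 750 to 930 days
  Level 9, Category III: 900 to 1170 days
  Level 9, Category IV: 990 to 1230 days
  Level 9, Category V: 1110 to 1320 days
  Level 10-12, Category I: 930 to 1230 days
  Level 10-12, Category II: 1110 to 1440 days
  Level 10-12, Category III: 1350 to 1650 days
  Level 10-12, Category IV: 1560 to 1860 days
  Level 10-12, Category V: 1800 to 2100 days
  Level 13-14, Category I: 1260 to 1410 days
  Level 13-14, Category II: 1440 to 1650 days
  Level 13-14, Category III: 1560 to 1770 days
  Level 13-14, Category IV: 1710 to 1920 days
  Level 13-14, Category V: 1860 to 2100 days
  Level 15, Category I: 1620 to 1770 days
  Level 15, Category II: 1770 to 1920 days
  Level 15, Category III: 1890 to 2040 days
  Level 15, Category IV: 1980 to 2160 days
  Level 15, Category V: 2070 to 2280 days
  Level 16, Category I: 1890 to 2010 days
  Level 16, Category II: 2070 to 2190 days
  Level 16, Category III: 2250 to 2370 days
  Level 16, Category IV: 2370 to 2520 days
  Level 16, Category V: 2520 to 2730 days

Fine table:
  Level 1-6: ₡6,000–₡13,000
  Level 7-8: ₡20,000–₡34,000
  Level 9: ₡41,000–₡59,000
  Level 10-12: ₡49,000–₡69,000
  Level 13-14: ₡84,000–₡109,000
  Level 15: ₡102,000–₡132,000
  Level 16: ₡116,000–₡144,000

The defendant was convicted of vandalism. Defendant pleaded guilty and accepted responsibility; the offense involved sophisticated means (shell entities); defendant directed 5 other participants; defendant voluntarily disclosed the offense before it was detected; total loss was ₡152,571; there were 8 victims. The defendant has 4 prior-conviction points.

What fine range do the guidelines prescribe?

Base offense level for vandalism: 10.
R1 applies: 10 − 1 = 9.
R2 applies: 9 + 2 = 11.
R3 applies: 11 + 1 = 12.
R4 applies: 12 + 2 = 14.
R5 applies: 14 − 1 = 13.
R6 does not apply.
R7 applies (level before this adjustment is 13 ≥ 7, so +3): 13 + 3 = 16.
Final offense level: 16.
Level 16 falls in the 16 band.
Fine table: Level 16 → ₡116,000–₡144,000.

₡116,000–₡144,000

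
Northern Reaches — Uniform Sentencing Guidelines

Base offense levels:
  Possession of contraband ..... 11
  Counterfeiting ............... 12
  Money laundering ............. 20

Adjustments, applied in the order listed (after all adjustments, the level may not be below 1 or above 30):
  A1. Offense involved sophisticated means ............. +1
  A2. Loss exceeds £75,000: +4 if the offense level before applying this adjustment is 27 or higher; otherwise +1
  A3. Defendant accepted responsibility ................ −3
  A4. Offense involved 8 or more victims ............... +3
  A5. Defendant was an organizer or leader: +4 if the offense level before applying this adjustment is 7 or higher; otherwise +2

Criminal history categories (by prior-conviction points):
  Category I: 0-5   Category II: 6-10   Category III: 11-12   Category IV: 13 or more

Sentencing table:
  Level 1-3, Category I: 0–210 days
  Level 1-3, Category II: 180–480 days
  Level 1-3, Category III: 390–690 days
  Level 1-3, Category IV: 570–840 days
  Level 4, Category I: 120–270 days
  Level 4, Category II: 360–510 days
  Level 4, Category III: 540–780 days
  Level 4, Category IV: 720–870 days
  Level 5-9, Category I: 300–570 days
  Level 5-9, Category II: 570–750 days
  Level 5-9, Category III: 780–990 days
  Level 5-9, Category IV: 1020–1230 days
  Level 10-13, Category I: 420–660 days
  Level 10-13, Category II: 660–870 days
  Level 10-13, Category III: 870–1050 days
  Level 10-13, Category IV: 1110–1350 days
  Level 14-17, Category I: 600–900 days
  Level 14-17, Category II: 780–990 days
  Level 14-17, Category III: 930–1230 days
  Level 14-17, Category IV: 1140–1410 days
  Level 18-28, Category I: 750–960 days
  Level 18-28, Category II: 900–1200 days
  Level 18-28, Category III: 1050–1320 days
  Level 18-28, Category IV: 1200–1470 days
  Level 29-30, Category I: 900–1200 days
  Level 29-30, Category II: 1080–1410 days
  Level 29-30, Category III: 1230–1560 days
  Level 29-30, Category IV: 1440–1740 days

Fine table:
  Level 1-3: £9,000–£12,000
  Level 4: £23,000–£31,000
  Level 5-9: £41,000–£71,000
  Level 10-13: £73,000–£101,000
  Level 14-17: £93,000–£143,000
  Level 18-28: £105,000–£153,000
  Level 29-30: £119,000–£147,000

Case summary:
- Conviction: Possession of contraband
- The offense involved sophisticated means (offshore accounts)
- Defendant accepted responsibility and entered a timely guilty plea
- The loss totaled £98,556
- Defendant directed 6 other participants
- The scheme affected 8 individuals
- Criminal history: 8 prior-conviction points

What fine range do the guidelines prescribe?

Base offense level for possession of contraband: 11.
A1 applies: 11 + 1 = 12.
A2 applies (level before this adjustment is 12 < 27, so +1): 12 + 1 = 13.
A3 applies: 13 − 3 = 10.
A4 applies: 10 + 3 = 13.
A5 applies (level before this adjustment is 13 ≥ 7, so +4): 13 + 4 = 17.
Final offense level: 17.
Level 17 falls in the 14-17 band.
Fine table: Level 14-17 → £93,000–£143,000.

£93,000–£143,000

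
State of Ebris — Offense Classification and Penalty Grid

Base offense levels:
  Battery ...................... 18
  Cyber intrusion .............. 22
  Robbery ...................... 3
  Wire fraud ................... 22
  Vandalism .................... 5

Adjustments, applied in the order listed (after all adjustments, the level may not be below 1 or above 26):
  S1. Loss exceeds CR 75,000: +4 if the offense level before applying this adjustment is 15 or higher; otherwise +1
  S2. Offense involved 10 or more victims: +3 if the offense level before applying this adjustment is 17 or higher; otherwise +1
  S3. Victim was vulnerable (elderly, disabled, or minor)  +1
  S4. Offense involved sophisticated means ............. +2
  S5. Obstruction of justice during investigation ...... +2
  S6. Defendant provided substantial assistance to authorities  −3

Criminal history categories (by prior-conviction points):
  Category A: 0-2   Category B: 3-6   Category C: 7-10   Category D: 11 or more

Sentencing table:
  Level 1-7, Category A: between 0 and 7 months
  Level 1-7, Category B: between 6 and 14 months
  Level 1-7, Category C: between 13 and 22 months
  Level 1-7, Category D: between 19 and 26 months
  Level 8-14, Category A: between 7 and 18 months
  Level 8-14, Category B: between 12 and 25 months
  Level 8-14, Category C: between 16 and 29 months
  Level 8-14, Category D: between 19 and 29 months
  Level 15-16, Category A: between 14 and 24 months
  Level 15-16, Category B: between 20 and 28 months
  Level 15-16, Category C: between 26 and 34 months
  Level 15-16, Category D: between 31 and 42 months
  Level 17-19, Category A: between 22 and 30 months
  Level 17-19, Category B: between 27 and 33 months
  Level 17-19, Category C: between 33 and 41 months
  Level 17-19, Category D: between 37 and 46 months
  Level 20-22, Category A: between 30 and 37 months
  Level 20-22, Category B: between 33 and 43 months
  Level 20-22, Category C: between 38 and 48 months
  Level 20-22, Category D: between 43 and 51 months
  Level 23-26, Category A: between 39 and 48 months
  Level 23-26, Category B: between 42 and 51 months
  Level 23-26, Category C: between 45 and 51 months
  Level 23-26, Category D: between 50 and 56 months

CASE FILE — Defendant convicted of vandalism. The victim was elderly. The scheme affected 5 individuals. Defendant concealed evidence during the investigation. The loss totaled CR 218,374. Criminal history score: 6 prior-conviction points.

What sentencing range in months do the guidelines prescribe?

Base offense level for vandalism: 5.
S1 applies (level before this adjustment is 5 < 15, so +1): 5 + 1 = 6.
S3 applies: 6 + 1 = 7.
S4 does not apply.
S5 applies: 7 + 2 = 9.
Final offense level: 9.
Criminal history: 6 prior points → Category B (3-6).
Level 9 falls in the 8-14 band.
Grid: Level 8-14 × Category B = 12-25 months.

12-25 months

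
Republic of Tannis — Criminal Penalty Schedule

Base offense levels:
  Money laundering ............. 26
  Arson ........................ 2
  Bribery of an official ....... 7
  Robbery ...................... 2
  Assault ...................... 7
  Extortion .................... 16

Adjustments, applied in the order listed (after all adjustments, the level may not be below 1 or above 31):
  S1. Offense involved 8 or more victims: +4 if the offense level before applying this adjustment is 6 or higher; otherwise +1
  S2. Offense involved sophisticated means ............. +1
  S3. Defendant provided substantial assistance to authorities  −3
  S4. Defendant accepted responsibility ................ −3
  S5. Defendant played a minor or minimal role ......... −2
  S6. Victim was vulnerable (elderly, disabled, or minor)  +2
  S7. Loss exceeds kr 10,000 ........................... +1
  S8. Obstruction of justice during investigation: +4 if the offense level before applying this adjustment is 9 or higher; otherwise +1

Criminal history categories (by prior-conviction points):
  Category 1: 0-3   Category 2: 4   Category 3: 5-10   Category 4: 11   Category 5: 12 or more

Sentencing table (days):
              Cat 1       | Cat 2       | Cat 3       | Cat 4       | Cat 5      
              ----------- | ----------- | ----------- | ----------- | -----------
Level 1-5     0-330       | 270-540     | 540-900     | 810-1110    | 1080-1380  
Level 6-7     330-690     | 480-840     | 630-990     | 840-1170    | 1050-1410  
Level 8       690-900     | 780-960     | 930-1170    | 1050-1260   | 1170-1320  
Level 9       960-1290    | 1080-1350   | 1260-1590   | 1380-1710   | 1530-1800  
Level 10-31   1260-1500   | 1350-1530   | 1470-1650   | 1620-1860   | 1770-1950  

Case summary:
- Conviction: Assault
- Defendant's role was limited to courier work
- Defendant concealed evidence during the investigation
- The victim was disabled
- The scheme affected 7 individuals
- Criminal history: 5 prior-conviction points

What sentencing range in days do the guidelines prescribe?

930-1170 days

Base offense level for assault: 7.
S1 does not apply.
S2 does not apply.
S3 does not apply.
S5 applies: 7 − 2 = 5.
S6 applies: 5 + 2 = 7.
S8 applies (level before this adjustment is 7 < 9, so +1): 7 + 1 = 8.
Final offense level: 8.
Criminal history: 5 prior points → Category 3 (5-10).
Level 8 falls in the 8 band.
Grid: Level 8 × Category 3 = 930-1170 days.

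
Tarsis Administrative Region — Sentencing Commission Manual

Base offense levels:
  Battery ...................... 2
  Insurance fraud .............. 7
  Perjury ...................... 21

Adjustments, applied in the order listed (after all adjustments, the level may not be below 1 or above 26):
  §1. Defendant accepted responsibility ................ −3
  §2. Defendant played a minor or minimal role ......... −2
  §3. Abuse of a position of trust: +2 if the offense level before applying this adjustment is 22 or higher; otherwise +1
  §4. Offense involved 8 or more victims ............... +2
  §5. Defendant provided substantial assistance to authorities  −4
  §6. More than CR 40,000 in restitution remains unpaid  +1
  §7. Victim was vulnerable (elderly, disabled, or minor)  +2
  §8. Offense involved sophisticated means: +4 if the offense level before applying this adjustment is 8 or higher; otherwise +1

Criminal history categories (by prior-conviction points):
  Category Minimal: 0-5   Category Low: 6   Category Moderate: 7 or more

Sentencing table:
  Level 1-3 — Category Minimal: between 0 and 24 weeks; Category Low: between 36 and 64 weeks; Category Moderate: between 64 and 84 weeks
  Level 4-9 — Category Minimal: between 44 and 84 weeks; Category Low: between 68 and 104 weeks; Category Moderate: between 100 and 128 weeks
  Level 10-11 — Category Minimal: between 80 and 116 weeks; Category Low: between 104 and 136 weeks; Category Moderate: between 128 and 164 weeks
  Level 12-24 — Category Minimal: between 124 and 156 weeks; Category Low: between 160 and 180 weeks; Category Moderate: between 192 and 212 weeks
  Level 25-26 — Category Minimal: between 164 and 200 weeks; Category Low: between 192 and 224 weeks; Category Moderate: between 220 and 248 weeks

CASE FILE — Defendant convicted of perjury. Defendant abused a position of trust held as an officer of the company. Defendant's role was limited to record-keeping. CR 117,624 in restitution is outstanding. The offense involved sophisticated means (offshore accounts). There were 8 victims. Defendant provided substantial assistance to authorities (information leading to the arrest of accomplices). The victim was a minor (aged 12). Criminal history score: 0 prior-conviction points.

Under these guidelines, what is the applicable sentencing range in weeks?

Base offense level for perjury: 21.
§2 applies: 21 − 2 = 19.
§3 applies (level before this adjustment is 19 < 22, so +1): 19 + 1 = 20.
§4 applies: 20 + 2 = 22.
§5 applies: 22 − 4 = 18.
§6 applies: 18 + 1 = 19.
§7 applies: 19 + 2 = 21.
§8 applies (level before this adjustment is 21 ≥ 8, so +4): 21 + 4 = 25.
Final offense level: 25.
Criminal history: 0 prior points → Category Minimal (0-5).
Level 25 falls in the 25-26 band.
Grid: Level 25-26 × Category Minimal = 164-200 weeks.

164-200 weeks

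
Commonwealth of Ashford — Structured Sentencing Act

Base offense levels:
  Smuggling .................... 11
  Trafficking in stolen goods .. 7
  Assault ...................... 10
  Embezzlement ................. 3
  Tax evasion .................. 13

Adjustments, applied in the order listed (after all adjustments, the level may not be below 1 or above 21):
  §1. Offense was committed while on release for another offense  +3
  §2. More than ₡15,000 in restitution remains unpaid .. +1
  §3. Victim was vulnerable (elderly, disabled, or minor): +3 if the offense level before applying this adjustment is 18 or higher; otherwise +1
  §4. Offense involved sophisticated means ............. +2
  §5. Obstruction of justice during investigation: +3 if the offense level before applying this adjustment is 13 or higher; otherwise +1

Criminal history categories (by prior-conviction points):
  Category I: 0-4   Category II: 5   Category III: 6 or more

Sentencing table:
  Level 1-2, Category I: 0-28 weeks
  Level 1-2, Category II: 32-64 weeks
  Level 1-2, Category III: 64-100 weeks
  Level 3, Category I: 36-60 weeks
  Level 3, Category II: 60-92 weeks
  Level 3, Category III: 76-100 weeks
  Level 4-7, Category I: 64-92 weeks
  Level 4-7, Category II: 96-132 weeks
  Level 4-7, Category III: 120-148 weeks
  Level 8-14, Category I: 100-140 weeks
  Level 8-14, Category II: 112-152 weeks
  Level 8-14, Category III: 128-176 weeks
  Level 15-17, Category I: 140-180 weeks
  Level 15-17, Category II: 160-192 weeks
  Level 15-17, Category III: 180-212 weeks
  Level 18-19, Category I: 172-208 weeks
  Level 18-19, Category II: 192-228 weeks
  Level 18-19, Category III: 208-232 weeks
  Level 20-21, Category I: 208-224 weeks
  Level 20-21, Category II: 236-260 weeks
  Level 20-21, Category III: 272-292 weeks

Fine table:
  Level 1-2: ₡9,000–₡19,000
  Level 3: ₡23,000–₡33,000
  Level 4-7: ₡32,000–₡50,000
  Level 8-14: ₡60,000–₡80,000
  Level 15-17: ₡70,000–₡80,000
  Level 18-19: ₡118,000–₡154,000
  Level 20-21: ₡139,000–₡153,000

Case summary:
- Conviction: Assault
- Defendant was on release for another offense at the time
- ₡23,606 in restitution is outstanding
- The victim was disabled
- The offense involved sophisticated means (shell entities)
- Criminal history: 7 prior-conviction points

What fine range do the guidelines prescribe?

Base offense level for assault: 10.
§1 applies: 10 + 3 = 13.
§2 applies: 13 + 1 = 14.
§3 applies (level before this adjustment is 14 < 18, so +1): 14 + 1 = 15.
§4 applies: 15 + 2 = 17.
Final offense level: 17.
Level 17 falls in the 15-17 band.
Fine table: Level 15-17 → ₡70,000–₡80,000.

₡70,000–₡80,000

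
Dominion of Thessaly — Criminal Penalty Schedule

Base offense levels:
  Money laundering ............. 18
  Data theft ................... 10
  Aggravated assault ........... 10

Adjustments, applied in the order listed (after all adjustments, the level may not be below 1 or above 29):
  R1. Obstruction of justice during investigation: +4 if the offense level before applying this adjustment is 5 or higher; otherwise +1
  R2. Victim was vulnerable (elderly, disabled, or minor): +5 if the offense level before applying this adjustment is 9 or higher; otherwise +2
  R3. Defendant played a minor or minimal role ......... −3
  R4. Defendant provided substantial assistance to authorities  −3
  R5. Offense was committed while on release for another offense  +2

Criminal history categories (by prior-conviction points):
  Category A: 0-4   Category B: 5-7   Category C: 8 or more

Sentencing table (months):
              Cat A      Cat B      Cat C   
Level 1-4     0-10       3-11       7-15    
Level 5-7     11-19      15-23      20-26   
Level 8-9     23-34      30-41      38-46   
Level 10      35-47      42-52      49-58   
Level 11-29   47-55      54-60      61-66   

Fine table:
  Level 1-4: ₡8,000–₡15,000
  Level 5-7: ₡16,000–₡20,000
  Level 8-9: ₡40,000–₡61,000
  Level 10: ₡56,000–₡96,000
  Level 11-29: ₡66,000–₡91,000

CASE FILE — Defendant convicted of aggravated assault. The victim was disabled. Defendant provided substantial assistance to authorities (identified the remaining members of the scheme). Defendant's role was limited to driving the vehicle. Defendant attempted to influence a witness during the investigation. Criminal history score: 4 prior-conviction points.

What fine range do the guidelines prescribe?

Base offense level for aggravated assault: 10.
R1 applies (level before this adjustment is 10 ≥ 5, so +4): 10 + 4 = 14.
R2 applies (level before this adjustment is 14 ≥ 9, so +5): 14 + 5 = 19.
R3 applies: 19 − 3 = 16.
R4 applies: 16 − 3 = 13.
R5 does not apply.
Final offense level: 13.
Level 13 falls in the 11-29 band.
Fine table: Level 11-29 → ₡66,000–₡91,000.

₡66,000–₡91,000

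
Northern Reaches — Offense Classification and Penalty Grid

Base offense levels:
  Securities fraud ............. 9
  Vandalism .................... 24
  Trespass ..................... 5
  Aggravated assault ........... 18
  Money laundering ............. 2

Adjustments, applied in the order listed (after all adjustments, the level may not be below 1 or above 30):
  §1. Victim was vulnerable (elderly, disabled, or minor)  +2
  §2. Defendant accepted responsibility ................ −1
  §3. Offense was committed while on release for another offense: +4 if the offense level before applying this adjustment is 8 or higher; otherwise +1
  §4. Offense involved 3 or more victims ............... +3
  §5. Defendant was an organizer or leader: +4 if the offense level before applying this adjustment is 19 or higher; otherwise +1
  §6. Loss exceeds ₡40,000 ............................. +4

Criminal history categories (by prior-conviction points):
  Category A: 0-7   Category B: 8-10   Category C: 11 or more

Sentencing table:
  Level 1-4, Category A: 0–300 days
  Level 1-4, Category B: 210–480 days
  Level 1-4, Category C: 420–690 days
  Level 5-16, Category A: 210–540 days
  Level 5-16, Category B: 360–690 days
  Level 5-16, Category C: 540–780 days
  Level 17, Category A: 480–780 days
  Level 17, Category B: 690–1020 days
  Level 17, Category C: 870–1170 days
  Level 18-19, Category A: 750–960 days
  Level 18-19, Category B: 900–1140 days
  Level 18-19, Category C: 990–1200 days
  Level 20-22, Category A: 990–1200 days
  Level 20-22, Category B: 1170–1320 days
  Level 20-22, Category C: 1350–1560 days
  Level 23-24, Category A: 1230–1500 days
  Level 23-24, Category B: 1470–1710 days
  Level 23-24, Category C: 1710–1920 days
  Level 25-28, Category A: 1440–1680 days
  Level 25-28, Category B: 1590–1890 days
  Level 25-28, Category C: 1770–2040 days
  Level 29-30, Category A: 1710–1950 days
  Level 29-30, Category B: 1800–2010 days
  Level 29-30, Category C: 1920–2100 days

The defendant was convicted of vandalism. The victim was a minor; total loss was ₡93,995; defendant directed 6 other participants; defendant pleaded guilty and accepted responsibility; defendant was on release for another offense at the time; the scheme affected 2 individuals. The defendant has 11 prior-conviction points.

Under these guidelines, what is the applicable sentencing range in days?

1920-2100 days

Base offense level for vandalism: 24.
§1 applies: 24 + 2 = 26.
§2 applies: 26 − 1 = 25.
§3 applies (level before this adjustment is 25 ≥ 8, so +4): 25 + 4 = 29.
§4 does not apply.
§5 applies (level before this adjustment is 29 ≥ 19, so +4): 29 + 4 = 33.
§6 applies: 33 + 4 = 37.
Level 37 exceeds the maximum of 30; capped at 30.
Final offense level: 30.
Criminal history: 11 prior points → Category C (11+).
Level 30 falls in the 29-30 band.
Grid: Level 29-30 × Category C = 1920-2100 days.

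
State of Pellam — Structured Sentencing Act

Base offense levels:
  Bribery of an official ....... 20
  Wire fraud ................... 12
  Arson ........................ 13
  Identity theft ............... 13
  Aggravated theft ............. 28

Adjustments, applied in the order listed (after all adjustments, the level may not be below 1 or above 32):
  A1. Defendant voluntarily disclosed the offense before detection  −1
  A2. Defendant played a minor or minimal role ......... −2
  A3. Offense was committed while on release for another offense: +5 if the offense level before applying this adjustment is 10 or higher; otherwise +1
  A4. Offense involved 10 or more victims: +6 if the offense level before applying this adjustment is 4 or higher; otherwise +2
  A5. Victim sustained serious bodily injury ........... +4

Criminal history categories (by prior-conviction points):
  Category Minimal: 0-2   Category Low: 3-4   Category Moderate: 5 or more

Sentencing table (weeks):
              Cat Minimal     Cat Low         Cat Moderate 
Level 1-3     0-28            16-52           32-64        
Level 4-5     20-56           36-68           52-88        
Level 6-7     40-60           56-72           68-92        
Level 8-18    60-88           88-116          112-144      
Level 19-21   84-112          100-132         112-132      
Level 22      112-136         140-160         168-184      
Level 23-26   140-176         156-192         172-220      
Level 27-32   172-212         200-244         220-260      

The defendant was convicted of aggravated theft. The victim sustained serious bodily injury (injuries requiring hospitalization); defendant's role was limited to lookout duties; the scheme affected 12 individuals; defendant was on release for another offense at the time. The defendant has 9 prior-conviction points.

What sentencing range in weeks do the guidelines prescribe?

220-260 weeks

Base offense level for aggravated theft: 28.
A2 applies: 28 − 2 = 26.
A3 applies (level before this adjustment is 26 ≥ 10, so +5): 26 + 5 = 31.
A4 applies (level before this adjustment is 31 ≥ 4, so +6): 31 + 6 = 37.
A5 applies: 37 + 4 = 41.
Level 41 exceeds the maximum of 32; capped at 32.
Final offense level: 32.
Criminal history: 9 prior points → Category Moderate (5+).
Level 32 falls in the 27-32 band.
Grid: Level 27-32 × Category Moderate = 220-260 weeks.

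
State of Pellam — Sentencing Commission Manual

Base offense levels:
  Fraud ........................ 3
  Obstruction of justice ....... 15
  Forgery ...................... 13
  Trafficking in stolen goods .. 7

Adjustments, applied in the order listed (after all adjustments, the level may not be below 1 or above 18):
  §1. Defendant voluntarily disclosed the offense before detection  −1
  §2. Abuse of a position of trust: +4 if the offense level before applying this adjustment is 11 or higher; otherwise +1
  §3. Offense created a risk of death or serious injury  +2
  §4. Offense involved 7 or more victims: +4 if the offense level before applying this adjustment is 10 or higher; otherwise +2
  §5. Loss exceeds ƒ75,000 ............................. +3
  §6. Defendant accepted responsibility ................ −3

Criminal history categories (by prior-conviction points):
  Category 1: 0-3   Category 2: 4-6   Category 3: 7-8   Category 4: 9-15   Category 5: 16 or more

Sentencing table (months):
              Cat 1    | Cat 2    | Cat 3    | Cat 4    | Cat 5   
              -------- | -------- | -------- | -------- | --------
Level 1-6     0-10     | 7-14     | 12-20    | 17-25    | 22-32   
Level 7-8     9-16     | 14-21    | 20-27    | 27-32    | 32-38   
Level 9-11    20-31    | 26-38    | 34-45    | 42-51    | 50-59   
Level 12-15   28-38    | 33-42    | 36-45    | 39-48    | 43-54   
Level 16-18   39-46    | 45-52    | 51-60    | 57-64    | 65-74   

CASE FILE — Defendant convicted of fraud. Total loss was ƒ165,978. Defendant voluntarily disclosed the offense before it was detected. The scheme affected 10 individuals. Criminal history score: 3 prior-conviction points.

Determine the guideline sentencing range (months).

Base offense level for fraud: 3.
§1 applies: 3 − 1 = 2.
§2 does not apply.
§4 applies (level before this adjustment is 2 < 10, so +2): 2 + 2 = 4.
§5 applies: 4 + 3 = 7.
§6 does not apply.
Final offense level: 7.
Criminal history: 3 prior points → Category 1 (0-3).
Level 7 falls in the 7-8 band.
Grid: Level 7-8 × Category 1 = 9-16 months.

9-16 months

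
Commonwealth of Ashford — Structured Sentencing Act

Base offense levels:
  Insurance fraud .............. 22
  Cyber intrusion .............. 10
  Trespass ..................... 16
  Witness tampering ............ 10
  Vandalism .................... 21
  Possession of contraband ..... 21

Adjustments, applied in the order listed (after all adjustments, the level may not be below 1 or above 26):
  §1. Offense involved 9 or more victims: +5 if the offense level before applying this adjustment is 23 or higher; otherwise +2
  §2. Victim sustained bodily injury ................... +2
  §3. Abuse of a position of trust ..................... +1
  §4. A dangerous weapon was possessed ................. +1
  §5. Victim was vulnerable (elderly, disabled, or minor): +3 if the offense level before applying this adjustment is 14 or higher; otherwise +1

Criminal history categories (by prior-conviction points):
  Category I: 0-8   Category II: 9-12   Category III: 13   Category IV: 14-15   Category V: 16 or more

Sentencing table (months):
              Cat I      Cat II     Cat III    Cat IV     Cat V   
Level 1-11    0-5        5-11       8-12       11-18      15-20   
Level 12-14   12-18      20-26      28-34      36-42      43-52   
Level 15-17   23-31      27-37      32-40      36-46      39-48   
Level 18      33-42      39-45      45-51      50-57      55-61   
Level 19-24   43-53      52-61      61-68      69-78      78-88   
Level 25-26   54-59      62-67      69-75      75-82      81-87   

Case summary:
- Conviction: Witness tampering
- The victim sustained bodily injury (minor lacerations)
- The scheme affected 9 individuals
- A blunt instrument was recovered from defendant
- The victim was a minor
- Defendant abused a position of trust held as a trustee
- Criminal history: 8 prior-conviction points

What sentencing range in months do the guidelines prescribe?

43-53 months

Base offense level for witness tampering: 10.
§1 applies (level before this adjustment is 10 < 23, so +2): 10 + 2 = 12.
§2 applies: 12 + 2 = 14.
§3 applies: 14 + 1 = 15.
§4 applies: 15 + 1 = 16.
§5 applies (level before this adjustment is 16 ≥ 14, so +3): 16 + 3 = 19.
Final offense level: 19.
Criminal history: 8 prior points → Category I (0-8).
Level 19 falls in the 19-24 band.
Grid: Level 19-24 × Category I = 43-53 months.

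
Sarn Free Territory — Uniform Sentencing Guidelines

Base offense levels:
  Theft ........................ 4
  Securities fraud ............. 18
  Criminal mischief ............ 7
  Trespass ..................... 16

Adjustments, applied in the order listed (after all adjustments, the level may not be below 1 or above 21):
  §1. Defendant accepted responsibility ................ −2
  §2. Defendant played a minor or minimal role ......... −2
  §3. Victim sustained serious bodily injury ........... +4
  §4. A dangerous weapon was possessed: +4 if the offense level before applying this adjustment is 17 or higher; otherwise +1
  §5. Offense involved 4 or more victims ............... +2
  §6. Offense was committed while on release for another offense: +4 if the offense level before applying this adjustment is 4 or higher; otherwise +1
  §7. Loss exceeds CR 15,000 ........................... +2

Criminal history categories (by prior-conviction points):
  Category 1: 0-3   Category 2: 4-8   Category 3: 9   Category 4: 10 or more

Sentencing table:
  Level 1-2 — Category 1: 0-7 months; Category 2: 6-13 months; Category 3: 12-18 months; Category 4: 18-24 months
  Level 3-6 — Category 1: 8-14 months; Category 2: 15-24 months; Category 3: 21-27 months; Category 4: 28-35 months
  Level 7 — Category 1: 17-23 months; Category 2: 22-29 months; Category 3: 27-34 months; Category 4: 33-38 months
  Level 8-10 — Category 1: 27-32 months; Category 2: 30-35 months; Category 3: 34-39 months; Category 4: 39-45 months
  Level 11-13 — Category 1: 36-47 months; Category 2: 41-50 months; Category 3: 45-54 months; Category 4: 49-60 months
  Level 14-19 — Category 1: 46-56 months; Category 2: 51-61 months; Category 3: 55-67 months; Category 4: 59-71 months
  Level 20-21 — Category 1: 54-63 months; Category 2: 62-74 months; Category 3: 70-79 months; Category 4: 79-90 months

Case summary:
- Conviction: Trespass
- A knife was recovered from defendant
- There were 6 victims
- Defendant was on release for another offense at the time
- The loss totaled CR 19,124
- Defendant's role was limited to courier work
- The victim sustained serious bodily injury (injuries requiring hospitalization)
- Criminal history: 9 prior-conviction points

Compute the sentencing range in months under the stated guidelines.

Base offense level for trespass: 16.
§2 applies: 16 − 2 = 14.
§3 applies: 14 + 4 = 18.
§4 applies (level before this adjustment is 18 ≥ 17, so +4): 18 + 4 = 22.
§5 applies: 22 + 2 = 24.
§6 applies (level before this adjustment is 24 ≥ 4, so +4): 24 + 4 = 28.
§7 applies: 28 + 2 = 30.
Level 30 exceeds the maximum of 21; capped at 21.
Final offense level: 21.
Criminal history: 9 prior points → Category 3 (9).
Level 21 falls in the 20-21 band.
Grid: Level 20-21 × Category 3 = 70-79 months.

70-79 months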